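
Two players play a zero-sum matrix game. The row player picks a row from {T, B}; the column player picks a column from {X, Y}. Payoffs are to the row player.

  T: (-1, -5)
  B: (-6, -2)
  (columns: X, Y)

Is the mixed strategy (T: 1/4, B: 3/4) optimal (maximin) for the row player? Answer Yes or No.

Against X this mix gives (1/4)·(-1) + (3/4)·(-6) = -19/4.
Against Y this mix gives (1/4)·(-5) + (3/4)·(-2) = -11/4.
The column player will play X, holding the row player to -19/4. Shifting weight toward the row that does better against X would raise this floor (the equalizing mix achieves -7/2 against both X and Y), so the proposed strategy is not optimal.

No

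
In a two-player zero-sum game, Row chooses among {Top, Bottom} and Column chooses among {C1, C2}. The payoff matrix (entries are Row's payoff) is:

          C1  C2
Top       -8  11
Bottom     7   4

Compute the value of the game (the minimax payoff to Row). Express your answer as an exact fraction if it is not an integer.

109/22

Row minima: Top → -8, Bottom → 4; maximin = 4.
Column maxima: C1 → 7, C2 → 11; minimax = 7.
4 ≠ 7, so there is no saddle point; optimal play is mixed.
Let Row play Top with probability p. Expected payoff against C1: (-8)p + 7(1−p) = −15p + 7; against C2: 11p + 4(1−p) = 7p + 4.
Setting these equal: −15p + 7 = 7p + 4 ⇒ −22p = -3 ⇒ p = 3/22, and the value is (-15)·(3/22) + 7 = 109/22.
For Column: with q = P(C1), equating Top's and Bottom's payoffs gives −19q + 11 = 3q + 4 ⇒ q = 7/22.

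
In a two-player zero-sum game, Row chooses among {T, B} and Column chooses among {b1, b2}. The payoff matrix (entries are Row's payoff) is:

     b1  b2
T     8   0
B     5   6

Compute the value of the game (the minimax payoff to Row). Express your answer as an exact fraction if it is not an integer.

Row minima: T → 0, B → 5; maximin = 5.
Column maxima: b1 → 8, b2 → 6; minimax = 6.
5 ≠ 6, so there is no saddle point; optimal play is mixed.
Let Row play T with probability p. Expected payoff against b1: 8p + 5(1−p) = 3p + 5; against b2: 0p + 6(1−p) = −6p + 6.
Setting these equal: 3p + 5 = −6p + 6 ⇒ 9p = 1 ⇒ p = 1/9, and the value is (3)·(1/9) + 5 = 16/3.
For Column: with q = P(b1), equating T's and B's payoffs gives 8q = −q + 6 ⇒ q = 2/3.

16/3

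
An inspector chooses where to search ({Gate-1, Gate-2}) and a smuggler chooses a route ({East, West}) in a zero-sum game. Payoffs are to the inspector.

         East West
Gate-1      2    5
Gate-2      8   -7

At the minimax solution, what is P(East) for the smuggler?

2/3

Row minima: Gate-1 → 2, Gate-2 → -7; maximin = 2.
Column maxima: East → 8, West → 5; minimax = 5.
2 ≠ 5, so there is no saddle point; optimal play is mixed.
Let the inspector play Gate-1 with probability p. Expected payoff against East: 2p + 8(1−p) = −6p + 8; against West: 5p + (-7)(1−p) = 12p − 7.
Setting these equal: −6p + 8 = 12p − 7 ⇒ −18p = -15 ⇒ p = 5/6, and the value is (-6)·(5/6) + 8 = 3.
For the smuggler: with q = P(East), equating Gate-1's and Gate-2's payoffs gives −3q + 5 = 15q − 7 ⇒ q = 2/3.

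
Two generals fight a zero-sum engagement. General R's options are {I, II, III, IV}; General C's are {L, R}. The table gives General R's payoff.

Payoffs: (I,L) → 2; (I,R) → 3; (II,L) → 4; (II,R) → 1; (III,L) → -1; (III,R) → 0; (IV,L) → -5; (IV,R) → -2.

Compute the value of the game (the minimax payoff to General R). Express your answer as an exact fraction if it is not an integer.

5/2

Row minima: I → 2, II → 1, III → -1, IV → -5; maximin = 2.
Column maxima: L → 4, R → 3; minimax = 3.
2 ≠ 3, so there is no saddle point; optimal play is mixed.
III is strictly dominated by I, so General R never plays it.
IV is strictly dominated by I, so General R never plays it.
On the remaining 2×2 (I, II vs L, R):
Let General R play I with probability p. Expected payoff against L: 2p + 4(1−p) = −2p + 4; against R: 3p + 1(1−p) = 2p + 1.
Setting these equal: −2p + 4 = 2p + 1 ⇒ −4p = -3 ⇒ p = 3/4, and the value is (-2)·(3/4) + 4 = 5/2.
For General C: with q = P(L), equating I's and II's payoffs gives −q + 3 = 3q + 1 ⇒ q = 1/2.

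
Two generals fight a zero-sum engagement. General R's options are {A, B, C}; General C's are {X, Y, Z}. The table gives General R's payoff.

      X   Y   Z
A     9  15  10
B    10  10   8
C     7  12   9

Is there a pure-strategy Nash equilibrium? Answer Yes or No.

Row minima: A → 9, B → 8, C → 7; maximin = 9.
Column maxima: X → 10, Y → 15, Z → 10; minimax = 10.
9 ≠ 10, so no pure-strategy equilibrium exists.

No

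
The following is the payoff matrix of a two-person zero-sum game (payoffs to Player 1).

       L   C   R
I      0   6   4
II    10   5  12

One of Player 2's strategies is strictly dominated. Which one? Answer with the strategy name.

L holds Player 1's payoff strictly below R in every row: 0 < 4, 10 < 12.
So R is strictly dominated for Player 2.

R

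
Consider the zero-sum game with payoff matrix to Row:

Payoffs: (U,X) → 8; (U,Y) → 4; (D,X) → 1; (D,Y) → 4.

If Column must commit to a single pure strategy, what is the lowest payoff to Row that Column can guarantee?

4

Column maxima: X → 8, Y → 4.
The smallest of these is 4.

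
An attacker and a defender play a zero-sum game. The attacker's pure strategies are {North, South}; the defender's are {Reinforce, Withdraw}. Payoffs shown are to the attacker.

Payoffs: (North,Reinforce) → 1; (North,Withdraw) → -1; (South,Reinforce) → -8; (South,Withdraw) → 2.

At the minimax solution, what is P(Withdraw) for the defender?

Row minima: North → -1, South → -8; maximin = -1.
Column maxima: Reinforce → 1, Withdraw → 2; minimax = 1.
-1 ≠ 1, so there is no saddle point; optimal play is mixed.
Let the attacker play North with probability p. Expected payoff against Reinforce: 1p + (-8)(1−p) = 9p − 8; against Withdraw: (-1)p + 2(1−p) = −3p + 2.
Setting these equal: 9p − 8 = −3p + 2 ⇒ 12p = 10 ⇒ p = 5/6, and the value is (9)·(5/6) − 8 = -1/2.
For the defender: with q = P(Reinforce), equating North's and South's payoffs gives 2q − 1 = −10q + 2 ⇒ q = 1/4.

3/4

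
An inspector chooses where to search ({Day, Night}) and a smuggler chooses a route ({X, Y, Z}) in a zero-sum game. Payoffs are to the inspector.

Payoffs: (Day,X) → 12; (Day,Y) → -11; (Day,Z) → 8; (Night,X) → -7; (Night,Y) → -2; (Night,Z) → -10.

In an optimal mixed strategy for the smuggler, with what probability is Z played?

Row minima: Day → -11, Night → -10; maximin = -10.
Column maxima: X → 12, Y → -2, Z → 8; minimax = -2.
-10 ≠ -2, so there is no saddle point; optimal play is mixed.
X is strictly dominated by Z (it gives the inspector strictly more in every row), so the smuggler never plays it.
On the remaining 2×2 (Day, Night vs Y, Z):
Let the inspector play Day with probability p. Expected payoff against Y: (-11)p + (-2)(1−p) = −9p − 2; against Z: 8p + (-10)(1−p) = 18p − 10.
Setting these equal: −9p − 2 = 18p − 10 ⇒ −27p = -8 ⇒ p = 8/27, and the value is (-9)·(8/27) − 2 = -14/3.
For the smuggler: with q = P(Y), equating Day's and Night's payoffs gives −19q + 8 = 8q − 10 ⇒ q = 2/3.

1/3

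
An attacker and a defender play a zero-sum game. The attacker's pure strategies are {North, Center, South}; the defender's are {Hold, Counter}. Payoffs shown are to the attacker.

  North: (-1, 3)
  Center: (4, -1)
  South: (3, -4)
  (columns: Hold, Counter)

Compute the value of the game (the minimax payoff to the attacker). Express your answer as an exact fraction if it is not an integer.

11/9

Row minima: North → -1, Center → -1, South → -4; maximin = -1.
Column maxima: Hold → 4, Counter → 3; minimax = 3.
-1 ≠ 3, so there is no saddle point; optimal play is mixed.
South is strictly dominated by Center, so the attacker never plays it.
On the remaining 2×2 (North, Center vs Hold, Counter):
Let the attacker play North with probability p. Expected payoff against Hold: (-1)p + 4(1−p) = −5p + 4; against Counter: 3p + (-1)(1−p) = 4p − 1.
Setting these equal: −5p + 4 = 4p − 1 ⇒ −9p = -5 ⇒ p = 5/9, and the value is (-5)·(5/9) + 4 = 11/9.
For the defender: with q = P(Hold), equating North's and Center's payoffs gives −4q + 3 = 5q − 1 ⇒ q = 4/9.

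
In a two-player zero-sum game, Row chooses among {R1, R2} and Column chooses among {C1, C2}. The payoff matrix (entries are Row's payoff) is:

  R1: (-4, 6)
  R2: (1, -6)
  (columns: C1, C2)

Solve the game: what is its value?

Row minima: R1 → -4, R2 → -6; maximin = -4.
Column maxima: C1 → 1, C2 → 6; minimax = 1.
-4 ≠ 1, so there is no saddle point; optimal play is mixed.
Let Row play R1 with probability p. Expected payoff against C1: (-4)p + 1(1−p) = −5p + 1; against C2: 6p + (-6)(1−p) = 12p − 6.
Setting these equal: −5p + 1 = 12p − 6 ⇒ −17p = -7 ⇒ p = 7/17, and the value is (-5)·(7/17) + 1 = -18/17.
For Column: with q = P(C1), equating R1's and R2's payoffs gives −10q + 6 = 7q − 6 ⇒ q = 12/17.

-18/17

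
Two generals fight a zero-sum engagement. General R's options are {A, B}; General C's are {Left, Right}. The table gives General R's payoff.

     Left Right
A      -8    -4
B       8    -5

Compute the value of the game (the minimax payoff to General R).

-72/17

Row minima: A → -8, B → -5; maximin = -5.
Column maxima: Left → 8, Right → -4; minimax = -4.
-5 ≠ -4, so there is no saddle point; optimal play is mixed.
Let General R play A with probability p. Expected payoff against Left: (-8)p + 8(1−p) = −16p + 8; against Right: (-4)p + (-5)(1−p) = p − 5.
Setting these equal: −16p + 8 = p − 5 ⇒ −17p = -13 ⇒ p = 13/17, and the value is (-16)·(13/17) + 8 = -72/17.
For General C: with q = P(Left), equating A's and B's payoffs gives −4q − 4 = 13q − 5 ⇒ q = 1/17.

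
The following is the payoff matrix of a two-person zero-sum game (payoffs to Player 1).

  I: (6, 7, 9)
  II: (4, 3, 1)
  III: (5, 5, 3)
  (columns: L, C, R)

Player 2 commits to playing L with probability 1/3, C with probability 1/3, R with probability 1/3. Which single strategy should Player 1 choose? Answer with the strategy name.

Expected payoff of I: (1/3)·6 + (1/3)·7 + (1/3)·9 = 22/3.
Expected payoff of II: (1/3)·4 + (1/3)·3 + (1/3)·1 = 8/3.
Expected payoff of III: (1/3)·5 + (1/3)·5 + (1/3)·3 = 13/3.
The largest is 22/3, so Player 1's best response is I.

I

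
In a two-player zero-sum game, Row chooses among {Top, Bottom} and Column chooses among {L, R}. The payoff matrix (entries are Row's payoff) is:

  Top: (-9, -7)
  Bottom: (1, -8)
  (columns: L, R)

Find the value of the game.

-79/11

Row minima: Top → -9, Bottom → -8; maximin = -8.
Column maxima: L → 1, R → -7; minimax = -7.
-8 ≠ -7, so there is no saddle point; optimal play is mixed.
Let Row play Top with probability p. Expected payoff against L: (-9)p + 1(1−p) = −10p + 1; against R: (-7)p + (-8)(1−p) = p − 8.
Setting these equal: −10p + 1 = p − 8 ⇒ −11p = -9 ⇒ p = 9/11, and the value is (-10)·(9/11) + 1 = -79/11.
For Column: with q = P(L), equating Top's and Bottom's payoffs gives −2q − 7 = 9q − 8 ⇒ q = 1/11.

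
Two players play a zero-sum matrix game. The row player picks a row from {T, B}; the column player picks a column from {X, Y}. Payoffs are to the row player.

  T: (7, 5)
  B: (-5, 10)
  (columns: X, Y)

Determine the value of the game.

Row minima: T → 5, B → -5; maximin = 5.
Column maxima: X → 7, Y → 10; minimax = 7.
5 ≠ 7, so there is no saddle point; optimal play is mixed.
Let the row player play T with probability p. Expected payoff against X: 7p + (-5)(1−p) = 12p − 5; against Y: 5p + 10(1−p) = −5p + 10.
Setting these equal: 12p − 5 = −5p + 10 ⇒ 17p = 15 ⇒ p = 15/17, and the value is (12)·(15/17) − 5 = 95/17.
For the column player: with q = P(X), equating T's and B's payoffs gives 2q + 5 = −15q + 10 ⇒ q = 5/17.

95/17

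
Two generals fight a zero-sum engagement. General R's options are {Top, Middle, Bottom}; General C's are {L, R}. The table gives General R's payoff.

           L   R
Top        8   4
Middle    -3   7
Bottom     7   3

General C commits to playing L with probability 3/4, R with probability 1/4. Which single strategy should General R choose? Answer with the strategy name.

Top

Expected payoff of Top: (3/4)·8 + (1/4)·4 = 7.
Expected payoff of Middle: (3/4)·(-3) + (1/4)·7 = -1/2.
Expected payoff of Bottom: (3/4)·7 + (1/4)·3 = 6.
The largest is 7, so General R's best response is Top.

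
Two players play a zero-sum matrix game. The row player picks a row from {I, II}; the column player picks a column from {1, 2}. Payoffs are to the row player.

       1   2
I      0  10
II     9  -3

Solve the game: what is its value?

45/11

Row minima: I → 0, II → -3; maximin = 0.
Column maxima: 1 → 9, 2 → 10; minimax = 9.
0 ≠ 9, so there is no saddle point; optimal play is mixed.
Let the row player play I with probability p. Expected payoff against 1: 0p + 9(1−p) = −9p + 9; against 2: 10p + (-3)(1−p) = 13p − 3.
Setting these equal: −9p + 9 = 13p − 3 ⇒ −22p = -12 ⇒ p = 6/11, and the value is (-9)·(6/11) + 9 = 45/11.
For the column player: with q = P(1), equating I's and II's payoffs gives −10q + 10 = 12q − 3 ⇒ q = 13/22.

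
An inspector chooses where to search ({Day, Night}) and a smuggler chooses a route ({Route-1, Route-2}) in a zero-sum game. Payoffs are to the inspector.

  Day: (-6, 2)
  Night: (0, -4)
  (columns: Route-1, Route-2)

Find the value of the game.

-2

Row minima: Day → -6, Night → -4; maximin = -4.
Column maxima: Route-1 → 0, Route-2 → 2; minimax = 0.
-4 ≠ 0, so there is no saddle point; optimal play is mixed.
Let the inspector play Day with probability p. Expected payoff against Route-1: (-6)p + 0(1−p) = −6p; against Route-2: 2p + (-4)(1−p) = 6p − 4.
Setting these equal: −6p = 6p − 4 ⇒ −12p = -4 ⇒ p = 1/3, and the value is (-6)·(1/3) = -2.
For the smuggler: with q = P(Route-1), equating Day's and Night's payoffs gives −8q + 2 = 4q − 4 ⇒ q = 1/2.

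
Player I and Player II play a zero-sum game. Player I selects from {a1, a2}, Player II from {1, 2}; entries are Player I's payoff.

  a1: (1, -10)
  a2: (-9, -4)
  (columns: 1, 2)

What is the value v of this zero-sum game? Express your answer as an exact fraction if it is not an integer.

Row minima: a1 → -10, a2 → -9; maximin = -9.
Column maxima: 1 → 1, 2 → -4; minimax = -4.
-9 ≠ -4, so there is no saddle point; optimal play is mixed.
Let Player I play a1 with probability p. Expected payoff against 1: 1p + (-9)(1−p) = 10p − 9; against 2: (-10)p + (-4)(1−p) = −6p − 4.
Setting these equal: 10p − 9 = −6p − 4 ⇒ 16p = 5 ⇒ p = 5/16, and the value is (10)·(5/16) − 9 = -47/8.
For Player II: with q = P(1), equating a1's and a2's payoffs gives 11q − 10 = −5q − 4 ⇒ q = 3/8.

-47/8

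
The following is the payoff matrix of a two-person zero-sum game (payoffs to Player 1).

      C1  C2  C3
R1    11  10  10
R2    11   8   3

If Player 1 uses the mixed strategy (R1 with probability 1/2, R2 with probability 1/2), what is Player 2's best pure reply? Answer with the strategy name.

C3

If Player 2 plays C1, Player 1's expected payoff is (1/2)·11 + (1/2)·11 = 11.
If Player 2 plays C2, Player 1's expected payoff is (1/2)·10 + (1/2)·8 = 9.
If Player 2 plays C3, Player 1's expected payoff is (1/2)·10 + (1/2)·3 = 13/2.
Player 2 minimizes Player 1's payoff; the smallest is 13/2, so the best response is C3.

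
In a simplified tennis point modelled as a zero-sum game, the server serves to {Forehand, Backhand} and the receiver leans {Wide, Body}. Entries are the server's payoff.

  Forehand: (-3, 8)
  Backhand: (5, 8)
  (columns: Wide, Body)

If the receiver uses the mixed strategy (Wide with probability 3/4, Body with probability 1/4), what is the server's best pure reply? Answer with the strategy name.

Backhand

Expected payoff of Forehand: (3/4)·(-3) + (1/4)·8 = -1/4.
Expected payoff of Backhand: (3/4)·5 + (1/4)·8 = 23/4.
The largest is 23/4, so the server's best response is Backhand.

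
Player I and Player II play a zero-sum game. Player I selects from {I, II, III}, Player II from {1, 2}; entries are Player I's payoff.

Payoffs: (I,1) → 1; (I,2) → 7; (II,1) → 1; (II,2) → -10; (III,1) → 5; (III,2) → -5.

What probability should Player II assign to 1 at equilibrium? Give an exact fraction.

Row minima: I → 1, II → -10, III → -5; maximin = 1.
Column maxima: 1 → 5, 2 → 7; minimax = 5.
1 ≠ 5, so there is no saddle point; optimal play is mixed.
II is strictly dominated by III, so Player I never plays it.
On the remaining 2×2 (I, III vs 1, 2):
Let Player I play I with probability p. Expected payoff against 1: 1p + 5(1−p) = −4p + 5; against 2: 7p + (-5)(1−p) = 12p − 5.
Setting these equal: −4p + 5 = 12p − 5 ⇒ −16p = -10 ⇒ p = 5/8, and the value is (-4)·(5/8) + 5 = 5/2.
For Player II: with q = P(1), equating I's and III's payoffs gives −6q + 7 = 10q − 5 ⇒ q = 3/4.

3/4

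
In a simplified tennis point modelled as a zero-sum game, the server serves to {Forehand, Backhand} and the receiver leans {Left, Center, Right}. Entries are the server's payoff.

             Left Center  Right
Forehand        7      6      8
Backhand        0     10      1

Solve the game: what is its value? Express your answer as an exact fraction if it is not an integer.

Row minima: Forehand → 6, Backhand → 0; maximin = 6.
Column maxima: Left → 7, Center → 10, Right → 8; minimax = 7.
6 ≠ 7, so there is no saddle point; optimal play is mixed.
Right is strictly dominated by Left (it gives the server strictly more in every row), so the receiver never plays it.
On the remaining 2×2 (Forehand, Backhand vs Left, Center):
Let the server play Forehand with probability p. Expected payoff against Left: 7p + 0(1−p) = 7p; against Center: 6p + 10(1−p) = −4p + 10.
Setting these equal: 7p = −4p + 10 ⇒ 11p = 10 ⇒ p = 10/11, and the value is (7)·(10/11) = 70/11.
For the receiver: with q = P(Left), equating Forehand's and Backhand's payoffs gives q + 6 = −10q + 10 ⇒ q = 4/11.

70/11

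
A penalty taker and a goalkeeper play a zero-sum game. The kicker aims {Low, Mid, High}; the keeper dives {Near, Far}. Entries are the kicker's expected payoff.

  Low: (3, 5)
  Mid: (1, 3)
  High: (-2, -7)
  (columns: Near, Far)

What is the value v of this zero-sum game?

Row minima: Low → 3, Mid → 1, High → -7; maximin = 3.
Column maxima: Near → 3, Far → 5; minimax = 3.
Since maximin = minimax = 3, there is a saddle point and the value is 3.

3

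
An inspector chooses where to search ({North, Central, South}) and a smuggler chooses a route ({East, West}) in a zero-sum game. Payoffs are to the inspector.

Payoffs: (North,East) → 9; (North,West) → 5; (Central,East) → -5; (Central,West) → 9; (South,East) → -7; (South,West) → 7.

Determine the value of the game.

Row minima: North → 5, Central → -5, South → -7; maximin = 5.
Column maxima: East → 9, West → 9; minimax = 9.
5 ≠ 9, so there is no saddle point; optimal play is mixed.
South is strictly dominated by Central, so the inspector never plays it.
On the remaining 2×2 (North, Central vs East, West):
Let the inspector play North with probability p. Expected payoff against East: 9p + (-5)(1−p) = 14p − 5; against West: 5p + 9(1−p) = −4p + 9.
Setting these equal: 14p − 5 = −4p + 9 ⇒ 18p = 14 ⇒ p = 7/9, and the value is (14)·(7/9) − 5 = 53/9.
For the smuggler: with q = P(East), equating North's and Central's payoffs gives 4q + 5 = −14q + 9 ⇒ q = 2/9.

53/9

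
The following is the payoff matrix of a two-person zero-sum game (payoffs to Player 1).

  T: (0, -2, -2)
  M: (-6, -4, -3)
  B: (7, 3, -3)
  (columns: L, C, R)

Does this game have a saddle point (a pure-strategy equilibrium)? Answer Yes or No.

Yes

Row minima: T → -2, M → -6, B → -3; maximin = -2.
Column maxima: L → 7, C → 3, R → -2; minimax = -2.
maximin = minimax = -2, so a saddle point exists.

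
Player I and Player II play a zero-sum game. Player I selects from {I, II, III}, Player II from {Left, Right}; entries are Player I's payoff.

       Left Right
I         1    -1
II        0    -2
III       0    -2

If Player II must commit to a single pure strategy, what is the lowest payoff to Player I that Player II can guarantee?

Column maxima: Left → 1, Right → -1.
The smallest of these is -1.

-1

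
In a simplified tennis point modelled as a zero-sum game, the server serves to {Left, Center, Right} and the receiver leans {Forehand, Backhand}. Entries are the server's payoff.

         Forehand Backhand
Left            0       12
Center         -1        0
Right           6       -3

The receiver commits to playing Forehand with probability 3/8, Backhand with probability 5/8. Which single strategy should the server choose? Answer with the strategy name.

Left

Expected payoff of Left: (3/8)·0 + (5/8)·12 = 15/2.
Expected payoff of Center: (3/8)·(-1) + (5/8)·0 = -3/8.
Expected payoff of Right: (3/8)·6 + (5/8)·(-3) = 3/8.
The largest is 15/2, so the server's best response is Left.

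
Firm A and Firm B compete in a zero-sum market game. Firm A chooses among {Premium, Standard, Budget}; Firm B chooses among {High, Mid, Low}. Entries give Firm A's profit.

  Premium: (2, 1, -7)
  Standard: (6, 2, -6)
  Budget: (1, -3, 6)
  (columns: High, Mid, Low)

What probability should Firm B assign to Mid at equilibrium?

12/17

Row minima: Premium → -7, Standard → -6, Budget → -3; maximin = -3.
Column maxima: High → 6, Mid → 2, Low → 6; minimax = 2.
-3 ≠ 2, so there is no saddle point; optimal play is mixed.
Premium is strictly dominated by Standard, so Firm A never plays it.
High is strictly dominated by Mid (it gives Firm A strictly more in every row), so Firm B never plays it.
On the remaining 2×2 (Standard, Budget vs Mid, Low):
Let Firm A play Standard with probability p. Expected payoff against Mid: 2p + (-3)(1−p) = 5p − 3; against Low: (-6)p + 6(1−p) = −12p + 6.
Setting these equal: 5p − 3 = −12p + 6 ⇒ 17p = 9 ⇒ p = 9/17, and the value is (5)·(9/17) − 3 = -6/17.
For Firm B: with q = P(Mid), equating Standard's and Budget's payoffs gives 8q − 6 = −9q + 6 ⇒ q = 12/17.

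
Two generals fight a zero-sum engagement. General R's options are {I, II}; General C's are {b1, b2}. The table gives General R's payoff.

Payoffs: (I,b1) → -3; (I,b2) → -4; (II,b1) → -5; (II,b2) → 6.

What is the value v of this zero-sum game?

-19/6

Row minima: I → -4, II → -5; maximin = -4.
Column maxima: b1 → -3, b2 → 6; minimax = -3.
-4 ≠ -3, so there is no saddle point; optimal play is mixed.
Let General R play I with probability p. Expected payoff against b1: (-3)p + (-5)(1−p) = 2p − 5; against b2: (-4)p + 6(1−p) = −10p + 6.
Setting these equal: 2p − 5 = −10p + 6 ⇒ 12p = 11 ⇒ p = 11/12, and the value is (2)·(11/12) − 5 = -19/6.
For General C: with q = P(b1), equating I's and II's payoffs gives q − 4 = −11q + 6 ⇒ q = 5/6.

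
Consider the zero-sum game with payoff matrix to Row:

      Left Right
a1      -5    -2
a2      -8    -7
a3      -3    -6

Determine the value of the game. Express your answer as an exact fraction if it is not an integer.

Row minima: a1 → -5, a2 → -8, a3 → -6; maximin = -5.
Column maxima: Left → -3, Right → -2; minimax = -3.
-5 ≠ -3, so there is no saddle point; optimal play is mixed.
a2 is strictly dominated by a1, so Row never plays it.
On the remaining 2×2 (a1, a3 vs Left, Right):
Let Row play a1 with probability p. Expected payoff against Left: (-5)p + (-3)(1−p) = −2p − 3; against Right: (-2)p + (-6)(1−p) = 4p − 6.
Setting these equal: −2p − 3 = 4p − 6 ⇒ −6p = -3 ⇒ p = 1/2, and the value is (-2)·(1/2) − 3 = -4.
For Column: with q = P(Left), equating a1's and a3's payoffs gives −3q − 2 = 3q − 6 ⇒ q = 2/3.

-4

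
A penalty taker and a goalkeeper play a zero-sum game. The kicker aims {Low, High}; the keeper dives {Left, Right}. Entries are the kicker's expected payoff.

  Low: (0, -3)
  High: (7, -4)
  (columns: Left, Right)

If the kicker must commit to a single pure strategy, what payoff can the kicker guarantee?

-3

Row minima: Low → -3, High → -4.
The best of these is -3.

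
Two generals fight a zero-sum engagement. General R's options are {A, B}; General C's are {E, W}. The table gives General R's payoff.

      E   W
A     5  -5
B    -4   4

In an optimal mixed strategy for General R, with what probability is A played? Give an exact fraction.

4/9

Row minima: A → -5, B → -4; maximin = -4.
Column maxima: E → 5, W → 4; minimax = 4.
-4 ≠ 4, so there is no saddle point; optimal play is mixed.
Let General R play A with probability p. Expected payoff against E: 5p + (-4)(1−p) = 9p − 4; against W: (-5)p + 4(1−p) = −9p + 4.
Setting these equal: 9p − 4 = −9p + 4 ⇒ 18p = 8 ⇒ p = 4/9, and the value is (9)·(4/9) − 4 = 0.
For General C: with q = P(E), equating A's and B's payoffs gives 10q − 5 = −8q + 4 ⇒ q = 1/2.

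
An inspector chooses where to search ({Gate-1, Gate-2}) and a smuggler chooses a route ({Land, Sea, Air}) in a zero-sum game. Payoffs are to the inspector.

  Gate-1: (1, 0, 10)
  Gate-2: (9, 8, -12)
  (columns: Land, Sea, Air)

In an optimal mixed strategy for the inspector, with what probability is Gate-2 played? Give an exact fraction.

1/3

Row minima: Gate-1 → 0, Gate-2 → -12; maximin = 0.
Column maxima: Land → 9, Sea → 8, Air → 10; minimax = 8.
0 ≠ 8, so there is no saddle point; optimal play is mixed.
Land is strictly dominated by Sea (it gives the inspector strictly more in every row), so the smuggler never plays it.
On the remaining 2×2 (Gate-1, Gate-2 vs Sea, Air):
Let the inspector play Gate-1 with probability p. Expected payoff against Sea: 0p + 8(1−p) = −8p + 8; against Air: 10p + (-12)(1−p) = 22p − 12.
Setting these equal: −8p + 8 = 22p − 12 ⇒ −30p = -20 ⇒ p = 2/3, and the value is (-8)·(2/3) + 8 = 8/3.
For the smuggler: with q = P(Sea), equating Gate-1's and Gate-2's payoffs gives −10q + 10 = 20q − 12 ⇒ q = 11/15.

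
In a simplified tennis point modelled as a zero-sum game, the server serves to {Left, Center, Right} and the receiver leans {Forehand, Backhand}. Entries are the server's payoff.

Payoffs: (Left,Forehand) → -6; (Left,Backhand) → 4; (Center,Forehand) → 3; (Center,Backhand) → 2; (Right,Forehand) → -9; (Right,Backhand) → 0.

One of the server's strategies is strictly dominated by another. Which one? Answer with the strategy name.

Left gives a strictly higher payoff than Right against every column: -6 > -9, 4 > 0.
So Right is strictly dominated and the server never plays it.

Right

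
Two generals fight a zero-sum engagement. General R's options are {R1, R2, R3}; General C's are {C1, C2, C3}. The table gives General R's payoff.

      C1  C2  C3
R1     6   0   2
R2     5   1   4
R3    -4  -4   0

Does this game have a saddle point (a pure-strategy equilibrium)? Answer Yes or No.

Yes

Row minima: R1 → 0, R2 → 1, R3 → -4; maximin = 1.
Column maxima: C1 → 6, C2 → 1, C3 → 4; minimax = 1.
maximin = minimax = 1, so a saddle point exists.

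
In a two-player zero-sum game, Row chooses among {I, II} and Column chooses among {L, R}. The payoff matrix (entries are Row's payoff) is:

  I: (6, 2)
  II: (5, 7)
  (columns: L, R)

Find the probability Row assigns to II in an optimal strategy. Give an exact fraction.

2/3

Row minima: I → 2, II → 5; maximin = 5.
Column maxima: L → 6, R → 7; minimax = 6.
5 ≠ 6, so there is no saddle point; optimal play is mixed.
Let Row play I with probability p. Expected payoff against L: 6p + 5(1−p) = p + 5; against R: 2p + 7(1−p) = −5p + 7.
Setting these equal: p + 5 = −5p + 7 ⇒ 6p = 2 ⇒ p = 1/3, and the value is (1)·(1/3) + 5 = 16/3.
For Column: with q = P(L), equating I's and II's payoffs gives 4q + 2 = −2q + 7 ⇒ q = 5/6.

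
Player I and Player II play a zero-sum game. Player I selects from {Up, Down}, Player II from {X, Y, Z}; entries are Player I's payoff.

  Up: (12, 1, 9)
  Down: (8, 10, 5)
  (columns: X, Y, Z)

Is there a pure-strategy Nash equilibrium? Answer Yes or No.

Row minima: Up → 1, Down → 5; maximin = 5.
Column maxima: X → 12, Y → 10, Z → 9; minimax = 9.
5 ≠ 9, so no pure-strategy equilibrium exists.

No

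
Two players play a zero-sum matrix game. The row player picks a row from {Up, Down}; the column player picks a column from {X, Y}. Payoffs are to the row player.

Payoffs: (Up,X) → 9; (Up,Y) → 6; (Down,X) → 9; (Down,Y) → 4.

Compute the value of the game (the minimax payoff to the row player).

Row minima: Up → 6, Down → 4; maximin = 6.
Column maxima: X → 9, Y → 6; minimax = 6.
Since maximin = minimax = 6, there is a saddle point and the value is 6.

6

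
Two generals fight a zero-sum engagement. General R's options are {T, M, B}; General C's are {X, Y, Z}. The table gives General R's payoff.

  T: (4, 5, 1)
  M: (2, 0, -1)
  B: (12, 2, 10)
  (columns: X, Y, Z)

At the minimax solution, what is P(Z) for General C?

1/4

Row minima: T → 1, M → -1, B → 2; maximin = 2.
Column maxima: X → 12, Y → 5, Z → 10; minimax = 5.
2 ≠ 5, so there is no saddle point; optimal play is mixed.
M is strictly dominated by T, so General R never plays it.
X is strictly dominated by Z (it gives General R strictly more in every row), so General C never plays it.
On the remaining 2×2 (T, B vs Y, Z):
Let General R play T with probability p. Expected payoff against Y: 5p + 2(1−p) = 3p + 2; against Z: 1p + 10(1−p) = −9p + 10.
Setting these equal: 3p + 2 = −9p + 10 ⇒ 12p = 8 ⇒ p = 2/3, and the value is (3)·(2/3) + 2 = 4.
For General C: with q = P(Y), equating T's and B's payoffs gives 4q + 1 = −8q + 10 ⇒ q = 3/4.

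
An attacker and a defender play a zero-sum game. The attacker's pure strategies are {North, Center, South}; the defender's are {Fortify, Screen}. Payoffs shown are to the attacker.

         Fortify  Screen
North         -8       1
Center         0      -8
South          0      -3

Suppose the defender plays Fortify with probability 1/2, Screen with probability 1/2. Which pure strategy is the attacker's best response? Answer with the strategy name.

Expected payoff of North: (1/2)·(-8) + (1/2)·1 = -7/2.
Expected payoff of Center: (1/2)·0 + (1/2)·(-8) = -4.
Expected payoff of South: (1/2)·0 + (1/2)·(-3) = -3/2.
The largest is -3/2, so the attacker's best response is South.

South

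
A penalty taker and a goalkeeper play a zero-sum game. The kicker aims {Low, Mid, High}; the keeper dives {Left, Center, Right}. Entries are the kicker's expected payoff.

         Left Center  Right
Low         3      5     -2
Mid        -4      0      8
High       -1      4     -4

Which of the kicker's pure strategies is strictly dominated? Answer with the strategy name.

Low gives a strictly higher payoff than High against every column: 3 > -1, 5 > 4, -2 > -4.
So High is strictly dominated and the kicker never plays it.

High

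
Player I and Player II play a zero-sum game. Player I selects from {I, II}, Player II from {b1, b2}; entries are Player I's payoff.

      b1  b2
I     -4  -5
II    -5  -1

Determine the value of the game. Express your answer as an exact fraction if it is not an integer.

Row minima: I → -5, II → -5; maximin = -5.
Column maxima: b1 → -4, b2 → -1; minimax = -4.
-5 ≠ -4, so there is no saddle point; optimal play is mixed.
Let Player I play I with probability p. Expected payoff against b1: (-4)p + (-5)(1−p) = p − 5; against b2: (-5)p + (-1)(1−p) = −4p − 1.
Setting these equal: p − 5 = −4p − 1 ⇒ 5p = 4 ⇒ p = 4/5, and the value is (1)·(4/5) − 5 = -21/5.
For Player II: with q = P(b1), equating I's and II's payoffs gives q − 5 = −4q − 1 ⇒ q = 4/5.

-21/5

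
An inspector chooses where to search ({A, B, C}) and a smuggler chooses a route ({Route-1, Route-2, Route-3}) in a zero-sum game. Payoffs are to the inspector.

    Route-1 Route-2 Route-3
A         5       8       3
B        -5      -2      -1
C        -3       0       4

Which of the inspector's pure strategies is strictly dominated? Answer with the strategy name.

B

A gives a strictly higher payoff than B against every column: 5 > -5, 8 > -2, 3 > -1.
So B is strictly dominated and the inspector never plays it.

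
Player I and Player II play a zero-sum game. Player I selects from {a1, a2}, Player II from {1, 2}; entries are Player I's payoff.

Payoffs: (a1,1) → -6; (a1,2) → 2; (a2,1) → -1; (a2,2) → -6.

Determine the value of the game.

-38/13

Row minima: a1 → -6, a2 → -6; maximin = -6.
Column maxima: 1 → -1, 2 → 2; minimax = -1.
-6 ≠ -1, so there is no saddle point; optimal play is mixed.
Let Player I play a1 with probability p. Expected payoff against 1: (-6)p + (-1)(1−p) = −5p − 1; against 2: 2p + (-6)(1−p) = 8p − 6.
Setting these equal: −5p − 1 = 8p − 6 ⇒ −13p = -5 ⇒ p = 5/13, and the value is (-5)·(5/13) − 1 = -38/13.
For Player II: with q = P(1), equating a1's and a2's payoffs gives −8q + 2 = 5q − 6 ⇒ q = 8/13.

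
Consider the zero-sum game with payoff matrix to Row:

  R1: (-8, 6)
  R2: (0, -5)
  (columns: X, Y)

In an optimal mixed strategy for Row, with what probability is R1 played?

5/19

Row minima: R1 → -8, R2 → -5; maximin = -5.
Column maxima: X → 0, Y → 6; minimax = 0.
-5 ≠ 0, so there is no saddle point; optimal play is mixed.
Let Row play R1 with probability p. Expected payoff against X: (-8)p + 0(1−p) = −8p; against Y: 6p + (-5)(1−p) = 11p − 5.
Setting these equal: −8p = 11p − 5 ⇒ −19p = -5 ⇒ p = 5/19, and the value is (-8)·(5/19) = -40/19.
For Column: with q = P(X), equating R1's and R2's payoffs gives −14q + 6 = 5q − 5 ⇒ q = 11/19.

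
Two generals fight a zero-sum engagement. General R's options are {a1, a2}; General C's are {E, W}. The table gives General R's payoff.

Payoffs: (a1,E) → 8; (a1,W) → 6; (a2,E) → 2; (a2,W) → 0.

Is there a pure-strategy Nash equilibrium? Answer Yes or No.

Row minima: a1 → 6, a2 → 0; maximin = 6.
Column maxima: E → 8, W → 6; minimax = 6.
maximin = minimax = 6, so a saddle point exists.

Yes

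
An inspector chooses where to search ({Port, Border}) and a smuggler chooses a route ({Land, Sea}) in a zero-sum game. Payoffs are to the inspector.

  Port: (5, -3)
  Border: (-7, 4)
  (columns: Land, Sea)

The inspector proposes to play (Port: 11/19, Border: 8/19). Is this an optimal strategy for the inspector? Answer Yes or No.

Against Land this mix gives (11/19)·5 + (8/19)·(-7) = -1/19.
Against Sea this mix gives (11/19)·(-3) + (8/19)·4 = -1/19.
All of the smuggler's active replies (Land, Sea) yield -1/19, and no column does worse for the inspector. The mix makes the smuggler indifferent and guarantees -1/19, so it is optimal.

Yes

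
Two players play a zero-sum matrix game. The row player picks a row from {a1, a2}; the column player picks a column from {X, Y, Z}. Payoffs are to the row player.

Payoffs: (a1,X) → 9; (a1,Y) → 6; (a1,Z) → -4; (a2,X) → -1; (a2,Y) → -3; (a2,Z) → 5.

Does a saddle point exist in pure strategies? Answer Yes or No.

Row minima: a1 → -4, a2 → -3; maximin = -3.
Column maxima: X → 9, Y → 6, Z → 5; minimax = 5.
-3 ≠ 5, so no pure-strategy equilibrium exists.

No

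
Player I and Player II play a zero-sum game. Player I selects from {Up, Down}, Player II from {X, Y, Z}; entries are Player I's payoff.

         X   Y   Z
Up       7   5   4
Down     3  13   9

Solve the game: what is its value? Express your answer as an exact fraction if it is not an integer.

17/3

Row minima: Up → 4, Down → 3; maximin = 4.
Column maxima: X → 7, Y → 13, Z → 9; minimax = 7.
4 ≠ 7, so there is no saddle point; optimal play is mixed.
Y is strictly dominated by Z (it gives Player I strictly more in every row), so Player II never plays it.
On the remaining 2×2 (Up, Down vs X, Z):
Let Player I play Up with probability p. Expected payoff against X: 7p + 3(1−p) = 4p + 3; against Z: 4p + 9(1−p) = −5p + 9.
Setting these equal: 4p + 3 = −5p + 9 ⇒ 9p = 6 ⇒ p = 2/3, and the value is (4)·(2/3) + 3 = 17/3.
For Player II: with q = P(X), equating Up's and Down's payoffs gives 3q + 4 = −6q + 9 ⇒ q = 5/9.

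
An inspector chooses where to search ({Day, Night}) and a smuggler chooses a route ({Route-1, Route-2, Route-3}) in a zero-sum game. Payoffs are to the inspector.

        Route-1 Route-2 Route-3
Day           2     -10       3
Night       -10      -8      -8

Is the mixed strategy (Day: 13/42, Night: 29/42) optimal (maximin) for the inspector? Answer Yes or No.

No

Against Route-1 this mix gives (13/42)·2 + (29/42)·(-10) = -44/7.
Against Route-2 this mix gives (13/42)·(-10) + (29/42)·(-8) = -181/21.
Against Route-3 this mix gives (13/42)·3 + (29/42)·(-8) = -193/42.
The smuggler will play Route-2, holding the inspector to -181/21. Shifting weight toward the row that does better against Route-2 would raise this floor (the equalizing mix achieves -58/7 against both Route-2 and Route-1), so the proposed strategy is not optimal.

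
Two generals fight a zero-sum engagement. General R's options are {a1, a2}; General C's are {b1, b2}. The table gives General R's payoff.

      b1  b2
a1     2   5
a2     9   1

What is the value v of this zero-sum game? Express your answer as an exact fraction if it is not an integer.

43/11

Row minima: a1 → 2, a2 → 1; maximin = 2.
Column maxima: b1 → 9, b2 → 5; minimax = 5.
2 ≠ 5, so there is no saddle point; optimal play is mixed.
Let General R play a1 with probability p. Expected payoff against b1: 2p + 9(1−p) = −7p + 9; against b2: 5p + 1(1−p) = 4p + 1.
Setting these equal: −7p + 9 = 4p + 1 ⇒ −11p = -8 ⇒ p = 8/11, and the value is (-7)·(8/11) + 9 = 43/11.
For General C: with q = P(b1), equating a1's and a2's payoffs gives −3q + 5 = 8q + 1 ⇒ q = 4/11.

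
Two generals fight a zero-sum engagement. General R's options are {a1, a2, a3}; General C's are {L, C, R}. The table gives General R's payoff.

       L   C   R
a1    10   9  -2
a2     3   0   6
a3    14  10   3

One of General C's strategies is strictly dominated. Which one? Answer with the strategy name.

L

C holds General R's payoff strictly below L in every row: 9 < 10, 0 < 3, 10 < 14.
So L is strictly dominated for General C.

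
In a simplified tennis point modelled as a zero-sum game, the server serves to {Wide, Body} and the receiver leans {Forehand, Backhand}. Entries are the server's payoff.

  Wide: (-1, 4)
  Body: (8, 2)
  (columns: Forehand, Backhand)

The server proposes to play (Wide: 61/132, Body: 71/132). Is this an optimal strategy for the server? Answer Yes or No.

No

Against Forehand this mix gives (61/132)·(-1) + (71/132)·8 = 169/44.
Against Backhand this mix gives (61/132)·4 + (71/132)·2 = 193/66.
The receiver will play Backhand, holding the server to 193/66. Shifting weight toward the row that does better against Backhand would raise this floor (the equalizing mix achieves 34/11 against both Backhand and Forehand), so the proposed strategy is not optimal.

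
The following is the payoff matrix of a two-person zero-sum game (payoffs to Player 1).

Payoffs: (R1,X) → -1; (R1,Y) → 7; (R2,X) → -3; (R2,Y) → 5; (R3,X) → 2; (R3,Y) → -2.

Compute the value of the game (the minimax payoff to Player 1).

Row minima: R1 → -1, R2 → -3, R3 → -2; maximin = -1.
Column maxima: X → 2, Y → 7; minimax = 2.
-1 ≠ 2, so there is no saddle point; optimal play is mixed.
R2 is strictly dominated by R1, so Player 1 never plays it.
On the remaining 2×2 (R1, R3 vs X, Y):
Let Player 1 play R1 with probability p. Expected payoff against X: (-1)p + 2(1−p) = −3p + 2; against Y: 7p + (-2)(1−p) = 9p − 2.
Setting these equal: −3p + 2 = 9p − 2 ⇒ −12p = -4 ⇒ p = 1/3, and the value is (-3)·(1/3) + 2 = 1.
For Player 2: with q = P(X), equating R1's and R3's payoffs gives −8q + 7 = 4q − 2 ⇒ q = 3/4.

1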